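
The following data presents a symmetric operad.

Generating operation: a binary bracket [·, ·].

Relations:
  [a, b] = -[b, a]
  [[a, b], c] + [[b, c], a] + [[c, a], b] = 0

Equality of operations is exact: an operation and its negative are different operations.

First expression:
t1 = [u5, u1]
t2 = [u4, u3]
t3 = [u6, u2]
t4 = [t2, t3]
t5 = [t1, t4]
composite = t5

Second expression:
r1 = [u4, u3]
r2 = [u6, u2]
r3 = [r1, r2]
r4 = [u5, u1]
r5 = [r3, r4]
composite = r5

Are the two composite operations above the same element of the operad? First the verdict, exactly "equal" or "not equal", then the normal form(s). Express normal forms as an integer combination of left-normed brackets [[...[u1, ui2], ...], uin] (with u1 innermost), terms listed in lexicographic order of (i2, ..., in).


not equal; first: [[[[[u1, u5], u2], u6], u3], u4] - [[[[[u1, u5], u2], u6], u4], u3] - [[[[[u1, u5], u3], u4], u2], u6] + [[[[[u1, u5], u3], u4], u6], u2] + [[[[[u1, u5], u4], u3], u2], u6] - [[[[[u1, u5], u4], u3], u6], u2] - [[[[[u1, u5], u6], u2], u3], u4] + [[[[[u1, u5], u6], u2], u4], u3]; second: -[[[[[u1, u5], u2], u6], u3], u4] + [[[[[u1, u5], u2], u6], u4], u3] + [[[[[u1, u5], u3], u4], u2], u6] - [[[[[u1, u5], u3], u4], u6], u2] - [[[[[u1, u5], u4], u3], u2], u6] + [[[[[u1, u5], u4], u3], u6], u2] + [[[[[u1, u5], u6], u2], u3], u4] - [[[[[u1, u5], u6], u2], u4], u3]

In normal form, the first expression is [[[[[u1, u5], u2], u6], u3], u4] - [[[[[u1, u5], u2], u6], u4], u3] - [[[[[u1, u5], u3], u4], u2], u6] + [[[[[u1, u5], u3], u4], u6], u2] + [[[[[u1, u5], u4], u3], u2], u6] - [[[[[u1, u5], u4], u3], u6], u2] - [[[[[u1, u5], u6], u2], u3], u4] + [[[[[u1, u5], u6], u2], u4], u3]
In normal form, the second expression is -[[[[[u1, u5], u2], u6], u3], u4] + [[[[[u1, u5], u2], u6], u4], u3] + [[[[[u1, u5], u3], u4], u2], u6] - [[[[[u1, u5], u3], u4], u6], u2] - [[[[[u1, u5], u4], u3], u2], u6] + [[[[[u1, u5], u4], u3], u6], u2] + [[[[[u1, u5], u6], u2], u3], u4] - [[[[[u1, u5], u6], u2], u4], u3]
Distinct normal forms: not equal.


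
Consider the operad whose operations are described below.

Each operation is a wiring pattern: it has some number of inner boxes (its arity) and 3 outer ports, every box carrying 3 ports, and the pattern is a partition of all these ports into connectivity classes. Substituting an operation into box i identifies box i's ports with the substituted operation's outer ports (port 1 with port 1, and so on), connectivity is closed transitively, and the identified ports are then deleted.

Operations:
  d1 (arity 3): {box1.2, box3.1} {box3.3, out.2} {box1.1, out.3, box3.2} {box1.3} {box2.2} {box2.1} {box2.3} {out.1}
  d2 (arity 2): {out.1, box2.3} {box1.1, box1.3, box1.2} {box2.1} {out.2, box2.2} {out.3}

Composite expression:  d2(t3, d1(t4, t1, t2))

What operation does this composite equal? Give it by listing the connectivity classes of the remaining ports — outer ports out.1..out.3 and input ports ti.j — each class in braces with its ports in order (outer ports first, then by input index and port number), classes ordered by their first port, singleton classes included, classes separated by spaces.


After gluing at d2, chains via deleted ports link the t-ports.
through d1, on inputs (t4, t1, t2): {out.1} {out.2, t2.3} {out.3, t2.2, t4.1} {t1.1} {t1.2} {t1.3} {t2.1, t4.2} {t4.3} (out.j = stage outer ports)
through d2, on inputs (t3, t4, t1, t2): {out.1, t2.2, t4.1} {out.2, t2.3} {out.3} {t1.1} {t1.2} {t1.3} {t2.1, t4.2} {t3.1, t3.2, t3.3} {t4.3} (out.j = stage outer ports)

{out.1, t2.2, t4.1} {out.2, t2.3} {out.3} {t1.1} {t1.2} {t1.3} {t2.1, t4.2} {t3.1, t3.2, t3.3} {t4.3}


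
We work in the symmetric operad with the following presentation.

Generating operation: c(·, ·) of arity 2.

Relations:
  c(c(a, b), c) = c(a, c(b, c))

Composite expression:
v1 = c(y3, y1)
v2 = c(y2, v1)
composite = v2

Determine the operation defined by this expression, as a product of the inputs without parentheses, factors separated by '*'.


y2 * y3 * y1

All parenthesizations of c agree; list the y-inputs left to right.
c(y3, y1) collapses to y3 * y1
c(y2, c(y3, y1)) collapses to y2 * y3 * y1


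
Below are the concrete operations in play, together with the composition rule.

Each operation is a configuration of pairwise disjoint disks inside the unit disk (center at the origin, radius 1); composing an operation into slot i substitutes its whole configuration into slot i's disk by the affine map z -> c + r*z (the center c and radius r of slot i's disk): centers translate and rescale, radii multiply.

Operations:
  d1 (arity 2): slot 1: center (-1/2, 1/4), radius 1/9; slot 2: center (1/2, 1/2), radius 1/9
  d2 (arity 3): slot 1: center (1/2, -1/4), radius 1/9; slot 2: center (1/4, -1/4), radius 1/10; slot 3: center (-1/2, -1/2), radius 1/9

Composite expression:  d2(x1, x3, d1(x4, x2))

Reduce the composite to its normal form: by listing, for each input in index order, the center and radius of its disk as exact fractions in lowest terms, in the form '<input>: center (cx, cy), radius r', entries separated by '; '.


x1: center (1/2, -1/4), radius 1/9; x2: center (-4/9, -4/9), radius 1/81; x3: center (1/4, -1/4), radius 1/10; x4: center (-5/9, -17/36), radius 1/81

Each x-disk chains the slot maps above it in d2; radii multiply.
input x1: composing its 1 substitution step yields center (1/2, -1/4), radius 1/9
input x3: composing its 1 substitution step yields center (1/4, -1/4), radius 1/10
input x4: composing its 2 substitution steps yields center (-5/9, -17/36), radius 1/81
input x2: composing its 2 substitution steps yields center (-4/9, -4/9), radius 1/81


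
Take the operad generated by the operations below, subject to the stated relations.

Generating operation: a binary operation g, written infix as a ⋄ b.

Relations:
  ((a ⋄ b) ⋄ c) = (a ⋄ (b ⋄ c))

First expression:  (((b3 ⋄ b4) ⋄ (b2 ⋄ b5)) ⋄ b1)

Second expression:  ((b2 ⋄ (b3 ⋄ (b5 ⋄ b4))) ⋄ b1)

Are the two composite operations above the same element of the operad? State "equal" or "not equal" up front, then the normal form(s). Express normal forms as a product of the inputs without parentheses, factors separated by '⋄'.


The first expression reduces to b3 ⋄ b4 ⋄ b2 ⋄ b5 ⋄ b1
The second expression reduces to b2 ⋄ b3 ⋄ b5 ⋄ b4 ⋄ b1
The forms do not match — not equal.

not equal; first: b3 ⋄ b4 ⋄ b2 ⋄ b5 ⋄ b1; second: b2 ⋄ b3 ⋄ b5 ⋄ b4 ⋄ b1


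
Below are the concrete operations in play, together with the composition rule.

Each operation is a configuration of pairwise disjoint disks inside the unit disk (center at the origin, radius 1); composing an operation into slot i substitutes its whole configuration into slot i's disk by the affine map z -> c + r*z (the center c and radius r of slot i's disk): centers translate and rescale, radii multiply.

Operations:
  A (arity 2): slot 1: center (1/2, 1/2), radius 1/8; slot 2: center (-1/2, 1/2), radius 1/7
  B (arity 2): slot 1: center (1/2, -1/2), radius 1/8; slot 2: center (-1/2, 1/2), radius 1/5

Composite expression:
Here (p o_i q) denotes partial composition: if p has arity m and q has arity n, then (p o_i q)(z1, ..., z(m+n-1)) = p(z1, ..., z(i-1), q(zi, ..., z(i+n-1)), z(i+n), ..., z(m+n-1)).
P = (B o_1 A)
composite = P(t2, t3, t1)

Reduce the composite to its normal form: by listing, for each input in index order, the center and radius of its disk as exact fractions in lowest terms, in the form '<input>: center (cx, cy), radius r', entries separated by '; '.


Follow each t-input down from B: c' goes to c + r*c', radius to r*r'.
t2: after 2 affine steps, its disk has center (9/16, -7/16), radius 1/64
t3: after 2 affine steps, its disk has center (7/16, -7/16), radius 1/56
t1: after 1 affine step, its disk has center (-1/2, 1/2), radius 1/5

t1: center (-1/2, 1/2), radius 1/5; t2: center (9/16, -7/16), radius 1/64; t3: center (7/16, -7/16), radius 1/56


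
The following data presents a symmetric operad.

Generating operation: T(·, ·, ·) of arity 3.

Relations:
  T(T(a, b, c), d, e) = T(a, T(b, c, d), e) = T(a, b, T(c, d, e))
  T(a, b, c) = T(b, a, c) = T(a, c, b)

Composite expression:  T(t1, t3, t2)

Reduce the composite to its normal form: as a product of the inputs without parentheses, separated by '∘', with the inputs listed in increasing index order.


With T associative and commutative, the t-input set is all that matters.
T(t1, t3, t2) unparenthesizes to t1 ∘ t3 ∘ t2
putting the inputs in ascending order: t1 ∘ t2 ∘ t3

t1 ∘ t2 ∘ t3


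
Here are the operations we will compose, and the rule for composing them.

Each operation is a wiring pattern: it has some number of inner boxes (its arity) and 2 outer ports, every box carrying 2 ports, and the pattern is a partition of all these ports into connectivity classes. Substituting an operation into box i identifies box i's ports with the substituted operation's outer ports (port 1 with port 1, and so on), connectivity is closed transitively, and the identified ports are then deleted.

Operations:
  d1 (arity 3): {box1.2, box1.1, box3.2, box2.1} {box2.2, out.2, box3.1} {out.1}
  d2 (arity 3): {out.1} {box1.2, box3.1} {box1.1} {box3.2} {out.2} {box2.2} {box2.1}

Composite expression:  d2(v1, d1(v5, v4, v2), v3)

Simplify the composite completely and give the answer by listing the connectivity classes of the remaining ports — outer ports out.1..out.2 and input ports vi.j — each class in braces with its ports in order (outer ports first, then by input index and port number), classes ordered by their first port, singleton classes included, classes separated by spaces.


{out.1} {out.2} {v1.1} {v1.2, v3.1} {v2.1, v4.2} {v2.2, v4.1, v5.1, v5.2} {v3.2}


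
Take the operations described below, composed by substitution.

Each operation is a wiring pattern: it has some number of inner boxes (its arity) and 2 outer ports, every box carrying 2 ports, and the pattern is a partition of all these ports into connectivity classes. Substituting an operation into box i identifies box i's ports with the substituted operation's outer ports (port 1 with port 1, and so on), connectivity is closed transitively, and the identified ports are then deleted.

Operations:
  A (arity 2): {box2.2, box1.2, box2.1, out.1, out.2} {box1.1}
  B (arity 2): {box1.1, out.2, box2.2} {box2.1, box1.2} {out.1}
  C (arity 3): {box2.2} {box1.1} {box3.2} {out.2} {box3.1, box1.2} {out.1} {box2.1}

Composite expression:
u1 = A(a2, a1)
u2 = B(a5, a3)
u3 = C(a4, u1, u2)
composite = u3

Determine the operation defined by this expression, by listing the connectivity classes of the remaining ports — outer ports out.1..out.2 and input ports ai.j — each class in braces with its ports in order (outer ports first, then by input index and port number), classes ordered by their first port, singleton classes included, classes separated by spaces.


Connectivity passes through glued C-boundaries; trace each wire chain.
stage A: inputs (a2, a1), connectivity {out.1, out.2, a1.1, a1.2, a2.2} {a2.1}, out.j its boundary
stage B: inputs (a5, a3), connectivity {out.1} {out.2, a3.2, a5.1} {a3.1, a5.2}, out.j its boundary
stage C: inputs (a4, a2, a1, a5, a3), connectivity {out.1} {out.2} {a1.1, a1.2, a2.2} {a2.1} {a3.1, a5.2} {a3.2, a5.1} {a4.1} {a4.2}, out.j its boundary

{out.1} {out.2} {a1.1, a1.2, a2.2} {a2.1} {a3.1, a5.2} {a3.2, a5.1} {a4.1} {a4.2}


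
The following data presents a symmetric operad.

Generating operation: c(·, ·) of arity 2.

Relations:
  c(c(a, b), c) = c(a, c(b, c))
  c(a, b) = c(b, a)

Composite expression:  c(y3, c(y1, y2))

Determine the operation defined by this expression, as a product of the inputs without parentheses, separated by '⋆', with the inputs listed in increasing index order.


y1 ⋆ y2 ⋆ y3

Any arrangement under c is one operation, so sort the y-inputs.
c(y1, y2) reduces to y1 ⋆ y2
c(y3, c(y1, y2)) reduces to y3 ⋆ y1 ⋆ y2
commutativity sorts the factors: y1 ⋆ y2 ⋆ y3


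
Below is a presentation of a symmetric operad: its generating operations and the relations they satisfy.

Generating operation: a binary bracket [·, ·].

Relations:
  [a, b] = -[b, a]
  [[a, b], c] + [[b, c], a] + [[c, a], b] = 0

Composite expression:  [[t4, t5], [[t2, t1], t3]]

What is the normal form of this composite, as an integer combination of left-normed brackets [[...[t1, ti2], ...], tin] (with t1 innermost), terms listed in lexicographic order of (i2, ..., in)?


Expand each bracket as ab - ba; the t1-initial words give the coefficients.
Composite bracket: [[t4, t5], [[t2, t1], t3]]
Expanding via [a, b] = ab - ba: 16 signed words (2^4 = 16).
Words beginning with t1 determine it all:
  t1t2t3t4t5 (sign +1) contributes +[[[[t1, t2], t3], t4], t5]
  t1t2t3t5t4 (sign -1) contributes -[[[[t1, t2], t3], t5], t4]

[[[[t1, t2], t3], t4], t5] - [[[[t1, t2], t3], t5], t4]


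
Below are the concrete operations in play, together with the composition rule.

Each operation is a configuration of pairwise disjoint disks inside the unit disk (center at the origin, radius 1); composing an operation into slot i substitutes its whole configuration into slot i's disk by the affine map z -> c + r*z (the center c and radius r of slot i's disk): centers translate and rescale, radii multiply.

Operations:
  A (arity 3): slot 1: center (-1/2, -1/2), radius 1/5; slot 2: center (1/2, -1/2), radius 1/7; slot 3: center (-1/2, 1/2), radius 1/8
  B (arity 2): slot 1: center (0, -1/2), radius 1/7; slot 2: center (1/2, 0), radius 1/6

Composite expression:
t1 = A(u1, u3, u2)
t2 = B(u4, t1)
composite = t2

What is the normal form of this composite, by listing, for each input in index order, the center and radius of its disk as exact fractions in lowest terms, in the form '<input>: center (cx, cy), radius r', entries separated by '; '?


u1: center (5/12, -1/12), radius 1/30; u2: center (5/12, 1/12), radius 1/48; u3: center (7/12, -1/12), radius 1/42; u4: center (0, -1/2), radius 1/7


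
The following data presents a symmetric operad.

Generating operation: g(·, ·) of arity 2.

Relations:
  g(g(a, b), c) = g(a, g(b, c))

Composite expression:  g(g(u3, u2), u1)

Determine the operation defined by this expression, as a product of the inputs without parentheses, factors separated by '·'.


u3 · u2 · u1


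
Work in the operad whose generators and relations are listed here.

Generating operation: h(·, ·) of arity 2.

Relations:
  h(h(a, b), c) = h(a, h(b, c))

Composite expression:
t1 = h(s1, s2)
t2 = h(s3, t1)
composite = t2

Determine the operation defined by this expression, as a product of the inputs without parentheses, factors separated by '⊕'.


s3 ⊕ s1 ⊕ s2

Every regrouping of h is equal, so read the s-inputs in written order.
h(s1, s2) collapses to s1 ⊕ s2
h(s3, h(s1, s2)) collapses to s3 ⊕ s1 ⊕ s2


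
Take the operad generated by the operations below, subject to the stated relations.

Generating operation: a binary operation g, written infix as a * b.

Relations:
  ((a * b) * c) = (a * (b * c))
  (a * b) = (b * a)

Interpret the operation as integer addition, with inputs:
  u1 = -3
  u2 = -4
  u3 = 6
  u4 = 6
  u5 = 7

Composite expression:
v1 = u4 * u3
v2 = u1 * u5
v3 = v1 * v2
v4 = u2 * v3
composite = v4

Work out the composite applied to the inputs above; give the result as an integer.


12

(u4 * u3) = 12
(u1 * u5) = 4
((u4 * u3) * (u1 * u5)) = 16
(u2 * ((u4 * u3) * (u1 * u5))) = 12


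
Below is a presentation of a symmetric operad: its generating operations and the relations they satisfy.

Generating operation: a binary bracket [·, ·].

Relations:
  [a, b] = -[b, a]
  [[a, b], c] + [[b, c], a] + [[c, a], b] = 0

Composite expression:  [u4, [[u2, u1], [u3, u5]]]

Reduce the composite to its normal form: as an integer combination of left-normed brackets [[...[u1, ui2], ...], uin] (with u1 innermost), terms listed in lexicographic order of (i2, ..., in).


[[[[u1, u2], u3], u5], u4] - [[[[u1, u2], u5], u3], u4]

A multilinear Lie element is pinned by u1-initial words (u1 innermost).
Composite bracket: [u4, [[u2, u1], [u3, u5]]]
Full expansion: 16 signed words from ab - ba (2^4 = 16).
Collect the words opening with u1:
  u1u2u3u5u4 appears with sign +1, giving the term +[[[[u1, u2], u3], u5], u4]
  u1u2u5u3u4 appears with sign -1, giving the term -[[[[u1, u2], u5], u3], u4]


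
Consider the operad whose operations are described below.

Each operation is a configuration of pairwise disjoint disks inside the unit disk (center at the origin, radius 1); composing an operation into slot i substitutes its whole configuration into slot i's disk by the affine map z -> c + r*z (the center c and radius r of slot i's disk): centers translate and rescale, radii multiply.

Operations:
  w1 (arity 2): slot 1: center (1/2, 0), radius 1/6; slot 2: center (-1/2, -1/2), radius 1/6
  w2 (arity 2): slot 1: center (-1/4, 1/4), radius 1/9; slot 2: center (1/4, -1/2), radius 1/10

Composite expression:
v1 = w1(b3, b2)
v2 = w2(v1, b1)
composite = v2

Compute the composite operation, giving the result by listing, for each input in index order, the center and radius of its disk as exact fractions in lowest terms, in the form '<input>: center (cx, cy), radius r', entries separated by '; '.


b1: center (1/4, -1/2), radius 1/10; b2: center (-11/36, 7/36), radius 1/54; b3: center (-7/36, 1/4), radius 1/54

Each b-disk chains the slot maps above it in w2; radii multiply.
input b3: composing its 2 substitution steps yields center (-7/36, 1/4), radius 1/54
input b2: composing its 2 substitution steps yields center (-11/36, 7/36), radius 1/54
input b1: composing its 1 substitution step yields center (1/4, -1/2), radius 1/10


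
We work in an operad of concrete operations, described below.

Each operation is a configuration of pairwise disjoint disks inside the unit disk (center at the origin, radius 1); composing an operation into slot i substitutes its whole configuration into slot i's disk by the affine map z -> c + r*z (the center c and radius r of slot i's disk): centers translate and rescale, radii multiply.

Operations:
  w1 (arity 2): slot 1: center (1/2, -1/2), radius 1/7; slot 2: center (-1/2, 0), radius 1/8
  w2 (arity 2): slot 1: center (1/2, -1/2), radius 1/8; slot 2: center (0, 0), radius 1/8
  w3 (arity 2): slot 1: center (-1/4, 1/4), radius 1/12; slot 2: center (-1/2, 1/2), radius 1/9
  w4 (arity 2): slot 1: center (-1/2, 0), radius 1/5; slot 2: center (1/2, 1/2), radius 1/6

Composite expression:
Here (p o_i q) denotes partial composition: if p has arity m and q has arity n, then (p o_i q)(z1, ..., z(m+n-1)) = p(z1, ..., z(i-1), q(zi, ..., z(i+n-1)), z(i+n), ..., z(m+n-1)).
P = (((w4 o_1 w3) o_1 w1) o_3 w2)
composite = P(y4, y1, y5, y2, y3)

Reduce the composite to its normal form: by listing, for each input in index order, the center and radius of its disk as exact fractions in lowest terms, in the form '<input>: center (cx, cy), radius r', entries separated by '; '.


y1: center (-67/120, 1/20), radius 1/480; y2: center (-3/5, 1/10), radius 1/360; y3: center (1/2, 1/2), radius 1/6; y4: center (-13/24, 1/24), radius 1/420; y5: center (-53/90, 4/45), radius 1/360

Nesting under w4 composes maps z -> c + r*z down each y-path.
input y4: applying the 3 nested substitutions gives center (-13/24, 1/24), radius 1/420
input y1: applying the 3 nested substitutions gives center (-67/120, 1/20), radius 1/480
input y5: applying the 3 nested substitutions gives center (-53/90, 4/45), radius 1/360
input y2: applying the 3 nested substitutions gives center (-3/5, 1/10), radius 1/360
input y3: applying the 1 nested substitution gives center (1/2, 1/2), radius 1/6


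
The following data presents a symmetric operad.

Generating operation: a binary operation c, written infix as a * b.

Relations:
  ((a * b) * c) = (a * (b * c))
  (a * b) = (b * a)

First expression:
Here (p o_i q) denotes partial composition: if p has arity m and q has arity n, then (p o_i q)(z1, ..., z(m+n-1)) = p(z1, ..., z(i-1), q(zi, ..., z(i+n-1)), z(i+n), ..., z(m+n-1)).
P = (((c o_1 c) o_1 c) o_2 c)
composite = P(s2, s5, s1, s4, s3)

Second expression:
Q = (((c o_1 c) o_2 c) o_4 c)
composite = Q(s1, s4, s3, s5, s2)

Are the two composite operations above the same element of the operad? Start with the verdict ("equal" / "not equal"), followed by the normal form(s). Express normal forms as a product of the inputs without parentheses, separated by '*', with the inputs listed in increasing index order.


equal: each reduces to s1 * s2 * s3 * s4 * s5


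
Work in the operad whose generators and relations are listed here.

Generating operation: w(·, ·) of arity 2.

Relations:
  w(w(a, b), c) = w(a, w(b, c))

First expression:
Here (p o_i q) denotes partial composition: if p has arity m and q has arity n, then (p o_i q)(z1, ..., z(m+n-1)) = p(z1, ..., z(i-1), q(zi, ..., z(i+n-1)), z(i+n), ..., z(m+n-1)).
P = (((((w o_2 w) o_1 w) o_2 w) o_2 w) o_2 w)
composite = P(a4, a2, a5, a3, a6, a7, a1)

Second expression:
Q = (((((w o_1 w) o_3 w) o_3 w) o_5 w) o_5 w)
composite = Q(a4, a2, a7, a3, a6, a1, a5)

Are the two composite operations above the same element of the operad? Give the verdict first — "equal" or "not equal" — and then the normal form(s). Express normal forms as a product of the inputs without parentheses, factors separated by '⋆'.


not equal; first: a4 ⋆ a2 ⋆ a5 ⋆ a3 ⋆ a6 ⋆ a7 ⋆ a1; second: a4 ⋆ a2 ⋆ a7 ⋆ a3 ⋆ a6 ⋆ a1 ⋆ a5

In normal form, the first expression is a4 ⋆ a2 ⋆ a5 ⋆ a3 ⋆ a6 ⋆ a7 ⋆ a1
In normal form, the second expression is a4 ⋆ a2 ⋆ a7 ⋆ a3 ⋆ a6 ⋆ a1 ⋆ a5
The normal forms differ: not equal.


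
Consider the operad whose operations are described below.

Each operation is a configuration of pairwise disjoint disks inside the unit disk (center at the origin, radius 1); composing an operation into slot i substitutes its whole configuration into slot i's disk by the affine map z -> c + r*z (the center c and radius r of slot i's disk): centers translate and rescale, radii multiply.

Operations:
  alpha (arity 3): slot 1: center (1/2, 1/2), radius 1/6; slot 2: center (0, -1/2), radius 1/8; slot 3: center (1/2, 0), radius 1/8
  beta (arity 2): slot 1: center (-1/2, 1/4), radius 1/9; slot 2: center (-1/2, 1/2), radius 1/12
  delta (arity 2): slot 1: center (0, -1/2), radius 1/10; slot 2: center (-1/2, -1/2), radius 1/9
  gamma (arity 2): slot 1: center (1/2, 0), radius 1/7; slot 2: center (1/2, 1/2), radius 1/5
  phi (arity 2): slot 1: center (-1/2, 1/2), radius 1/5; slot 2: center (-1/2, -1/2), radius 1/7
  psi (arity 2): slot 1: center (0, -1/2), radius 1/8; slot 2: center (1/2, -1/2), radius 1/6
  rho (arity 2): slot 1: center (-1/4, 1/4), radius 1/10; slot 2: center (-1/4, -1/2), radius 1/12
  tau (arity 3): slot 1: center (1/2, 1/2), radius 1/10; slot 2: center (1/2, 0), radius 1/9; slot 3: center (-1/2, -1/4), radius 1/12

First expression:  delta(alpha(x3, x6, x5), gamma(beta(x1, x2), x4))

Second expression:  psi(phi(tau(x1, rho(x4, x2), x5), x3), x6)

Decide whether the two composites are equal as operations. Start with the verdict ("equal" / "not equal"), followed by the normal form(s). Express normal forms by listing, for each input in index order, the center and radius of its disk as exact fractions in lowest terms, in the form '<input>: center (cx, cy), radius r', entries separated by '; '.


not equal — first x1: center (-19/42, -125/252), radius 1/567; x2: center (-19/42, -31/63), radius 1/756; x3: center (1/20, -9/20), radius 1/60; x4: center (-4/9, -4/9), radius 1/45; x5: center (1/20, -1/2), radius 1/80; x6: center (0, -11/20), radius 1/80, second x1: center (-1/20, -17/40), radius 1/400; x2: center (-73/1440, -79/180), radius 1/4320; x3: center (-1/16, -9/16), radius 1/56; x4: center (-73/1440, -629/1440), radius 1/3600; x5: center (-3/40, -71/160), radius 1/480; x6: center (1/2, -1/2), radius 1/6


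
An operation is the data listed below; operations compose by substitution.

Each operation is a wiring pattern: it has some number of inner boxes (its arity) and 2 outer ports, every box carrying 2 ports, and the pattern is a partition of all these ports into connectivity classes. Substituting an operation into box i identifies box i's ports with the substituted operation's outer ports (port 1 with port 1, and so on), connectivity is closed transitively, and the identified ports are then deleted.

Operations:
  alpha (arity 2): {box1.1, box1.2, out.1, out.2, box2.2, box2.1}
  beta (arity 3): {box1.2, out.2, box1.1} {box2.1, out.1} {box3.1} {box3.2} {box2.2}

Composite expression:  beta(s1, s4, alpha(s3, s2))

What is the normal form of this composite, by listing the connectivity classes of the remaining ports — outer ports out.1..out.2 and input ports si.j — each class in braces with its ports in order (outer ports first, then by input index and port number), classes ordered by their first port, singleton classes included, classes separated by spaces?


{out.1, s4.1} {out.2, s1.1, s1.2} {s2.1, s2.2, s3.1, s3.2} {s4.2}


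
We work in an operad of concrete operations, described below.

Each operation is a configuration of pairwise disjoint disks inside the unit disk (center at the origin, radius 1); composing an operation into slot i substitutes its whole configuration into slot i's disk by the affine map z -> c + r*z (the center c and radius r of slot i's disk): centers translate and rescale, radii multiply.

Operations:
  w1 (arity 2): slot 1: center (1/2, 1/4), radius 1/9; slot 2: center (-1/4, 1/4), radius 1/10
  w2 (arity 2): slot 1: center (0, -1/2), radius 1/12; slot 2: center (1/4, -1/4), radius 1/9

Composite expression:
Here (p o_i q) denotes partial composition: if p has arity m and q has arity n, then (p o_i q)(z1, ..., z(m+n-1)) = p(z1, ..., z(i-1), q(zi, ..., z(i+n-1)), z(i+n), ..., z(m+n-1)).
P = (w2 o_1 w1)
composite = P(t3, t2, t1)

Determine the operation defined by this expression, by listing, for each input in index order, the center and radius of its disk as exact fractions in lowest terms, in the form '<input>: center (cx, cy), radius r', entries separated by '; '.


t1: center (1/4, -1/4), radius 1/9; t2: center (-1/48, -23/48), radius 1/120; t3: center (1/24, -23/48), radius 1/108

Affine substitution under w2: radii multiply and t-centers shift.
t3 passes through 2 substitutions, ending at center (1/24, -23/48), radius 1/108
t2 passes through 2 substitutions, ending at center (-1/48, -23/48), radius 1/120
t1 passes through 1 substitution, ending at center (1/4, -1/4), radius 1/9


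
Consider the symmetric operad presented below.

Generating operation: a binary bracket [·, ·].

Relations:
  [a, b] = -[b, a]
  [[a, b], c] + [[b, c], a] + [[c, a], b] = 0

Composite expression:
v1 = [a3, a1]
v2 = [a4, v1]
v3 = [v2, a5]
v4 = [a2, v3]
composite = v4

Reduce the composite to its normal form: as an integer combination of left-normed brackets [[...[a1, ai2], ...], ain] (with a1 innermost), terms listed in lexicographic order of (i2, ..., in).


-[[[[a1, a3], a4], a5], a2]

Left-normed coefficients sit on the a1-initial expansion words.
Composite bracket: [a2, [[a4, [a3, a1]], a5]]
Expanding via [a, b] = ab - ba: 16 signed words (2^4 = 16).
Words beginning with a1 determine it all:
  sign of a1a3a4a5a2 is -1, so it contributes -[[[[a1, a3], a4], a5], a2]


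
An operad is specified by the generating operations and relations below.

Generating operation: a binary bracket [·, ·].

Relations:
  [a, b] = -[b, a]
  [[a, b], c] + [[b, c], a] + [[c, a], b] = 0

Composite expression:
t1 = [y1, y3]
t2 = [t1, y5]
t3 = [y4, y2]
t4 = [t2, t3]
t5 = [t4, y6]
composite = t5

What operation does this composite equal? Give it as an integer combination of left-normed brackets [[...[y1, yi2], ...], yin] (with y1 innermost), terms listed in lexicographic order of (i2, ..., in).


-[[[[[y1, y3], y5], y2], y4], y6] + [[[[[y1, y3], y5], y4], y2], y6]

Skip Jacobi rewriting: expand, keep y1-initial words, read off terms.
Composite bracket: [[[[y1, y3], y5], [y4, y2]], y6]
Under [a, b] = ab - ba we get 32 signed associative words (2^5 = 32).
Collect the words opening with y1:
  y1y3y5y2y4y6 (sign -1) contributes -[[[[[y1, y3], y5], y2], y4], y6]
  y1y3y5y4y2y6 (sign +1) contributes +[[[[[y1, y3], y5], y4], y2], y6]


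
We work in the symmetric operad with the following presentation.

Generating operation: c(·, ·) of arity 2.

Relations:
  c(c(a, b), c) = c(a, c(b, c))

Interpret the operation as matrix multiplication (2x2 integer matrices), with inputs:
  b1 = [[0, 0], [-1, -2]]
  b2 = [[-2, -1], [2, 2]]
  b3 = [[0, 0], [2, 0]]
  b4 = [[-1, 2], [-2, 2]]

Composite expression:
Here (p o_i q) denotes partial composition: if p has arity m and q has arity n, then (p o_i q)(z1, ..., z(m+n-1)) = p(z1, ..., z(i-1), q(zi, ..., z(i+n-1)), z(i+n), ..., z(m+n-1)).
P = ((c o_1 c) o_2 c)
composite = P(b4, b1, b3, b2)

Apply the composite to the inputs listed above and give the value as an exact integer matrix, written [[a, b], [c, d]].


[[16, 8], [16, 8]]

c(b1, b3) = [[0, 0], [-4, 0]]
c(b4, c(b1, b3)) = [[-8, 0], [-8, 0]]
c(c(b4, c(b1, b3)), b2) = [[16, 8], [16, 8]]


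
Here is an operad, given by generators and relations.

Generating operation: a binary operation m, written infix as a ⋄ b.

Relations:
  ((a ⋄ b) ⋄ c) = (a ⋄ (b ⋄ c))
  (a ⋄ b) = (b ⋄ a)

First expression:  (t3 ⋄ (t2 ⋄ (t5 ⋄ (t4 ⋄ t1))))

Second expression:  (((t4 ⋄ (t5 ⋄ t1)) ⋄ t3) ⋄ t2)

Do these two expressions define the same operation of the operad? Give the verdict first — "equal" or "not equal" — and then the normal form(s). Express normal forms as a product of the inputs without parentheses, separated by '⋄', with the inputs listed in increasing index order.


The first composite normalizes to t1 ⋄ t2 ⋄ t3 ⋄ t4 ⋄ t5
The second composite normalizes to t1 ⋄ t2 ⋄ t3 ⋄ t4 ⋄ t5
The normal forms match — equal.

equal; the common form is t1 ⋄ t2 ⋄ t3 ⋄ t4 ⋄ t5


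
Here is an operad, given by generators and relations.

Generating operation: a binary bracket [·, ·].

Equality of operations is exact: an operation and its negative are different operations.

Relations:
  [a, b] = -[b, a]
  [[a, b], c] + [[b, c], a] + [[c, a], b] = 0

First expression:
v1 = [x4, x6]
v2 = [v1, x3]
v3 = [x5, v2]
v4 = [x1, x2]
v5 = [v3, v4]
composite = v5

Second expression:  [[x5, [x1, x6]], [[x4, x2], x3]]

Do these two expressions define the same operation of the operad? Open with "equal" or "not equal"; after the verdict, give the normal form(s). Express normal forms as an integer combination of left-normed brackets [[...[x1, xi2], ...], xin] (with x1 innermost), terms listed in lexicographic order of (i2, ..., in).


not equal; first: -[[[[[x1, x2], x3], x4], x6], x5] + [[[[[x1, x2], x3], x6], x4], x5] + [[[[[x1, x2], x4], x6], x3], x5] + [[[[[x1, x2], x5], x3], x4], x6] - [[[[[x1, x2], x5], x3], x6], x4] - [[[[[x1, x2], x5], x4], x6], x3] + [[[[[x1, x2], x5], x6], x4], x3] - [[[[[x1, x2], x6], x4], x3], x5]; second: [[[[[x1, x6], x5], x2], x4], x3] - [[[[[x1, x6], x5], x3], x2], x4] + [[[[[x1, x6], x5], x3], x4], x2] - [[[[[x1, x6], x5], x4], x2], x3]

The first expression reduces to -[[[[[x1, x2], x3], x4], x6], x5] + [[[[[x1, x2], x3], x6], x4], x5] + [[[[[x1, x2], x4], x6], x3], x5] + [[[[[x1, x2], x5], x3], x4], x6] - [[[[[x1, x2], x5], x3], x6], x4] - [[[[[x1, x2], x5], x4], x6], x3] + [[[[[x1, x2], x5], x6], x4], x3] - [[[[[x1, x2], x6], x4], x3], x5]
The second expression reduces to [[[[[x1, x6], x5], x2], x4], x3] - [[[[[x1, x6], x5], x3], x2], x4] + [[[[[x1, x6], x5], x3], x4], x2] - [[[[[x1, x6], x5], x4], x2], x3]
Distinct normal forms: not equal.


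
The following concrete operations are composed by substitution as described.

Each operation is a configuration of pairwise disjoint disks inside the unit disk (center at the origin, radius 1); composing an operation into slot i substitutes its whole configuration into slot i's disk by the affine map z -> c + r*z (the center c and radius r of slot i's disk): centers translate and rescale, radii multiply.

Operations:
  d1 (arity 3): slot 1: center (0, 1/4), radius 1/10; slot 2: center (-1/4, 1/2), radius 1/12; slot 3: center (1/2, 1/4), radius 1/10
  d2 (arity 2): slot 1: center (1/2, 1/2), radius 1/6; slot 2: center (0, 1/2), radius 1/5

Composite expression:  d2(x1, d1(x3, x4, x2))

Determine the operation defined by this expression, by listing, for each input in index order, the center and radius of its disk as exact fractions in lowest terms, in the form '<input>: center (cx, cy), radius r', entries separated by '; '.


x1: center (1/2, 1/2), radius 1/6; x2: center (1/10, 11/20), radius 1/50; x3: center (0, 11/20), radius 1/50; x4: center (-1/20, 3/5), radius 1/60

Nesting under d2 composes maps z -> c + r*z down each x-path.
input x1: applying the 1 nested substitution gives center (1/2, 1/2), radius 1/6
input x3: applying the 2 nested substitutions gives center (0, 11/20), radius 1/50
input x4: applying the 2 nested substitutions gives center (-1/20, 3/5), radius 1/60
input x2: applying the 2 nested substitutions gives center (1/10, 11/20), radius 1/50


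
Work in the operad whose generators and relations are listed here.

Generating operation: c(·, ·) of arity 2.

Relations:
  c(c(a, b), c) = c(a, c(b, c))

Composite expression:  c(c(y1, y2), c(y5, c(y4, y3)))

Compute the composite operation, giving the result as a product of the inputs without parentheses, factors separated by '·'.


y1 · y2 · y5 · y4 · y3


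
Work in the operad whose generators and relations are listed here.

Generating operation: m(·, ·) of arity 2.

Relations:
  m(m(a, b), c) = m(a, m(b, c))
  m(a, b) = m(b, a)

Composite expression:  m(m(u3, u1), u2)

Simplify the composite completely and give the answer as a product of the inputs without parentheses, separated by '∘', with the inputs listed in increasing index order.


u1 ∘ u2 ∘ u3

Reordering under m is free, so list the u-inputs canonically.
m(u3, u1) unparenthesizes to u3 ∘ u1
m(m(u3, u1), u2) unparenthesizes to u3 ∘ u1 ∘ u2
sorting the factors by input index: u1 ∘ u2 ∘ u3


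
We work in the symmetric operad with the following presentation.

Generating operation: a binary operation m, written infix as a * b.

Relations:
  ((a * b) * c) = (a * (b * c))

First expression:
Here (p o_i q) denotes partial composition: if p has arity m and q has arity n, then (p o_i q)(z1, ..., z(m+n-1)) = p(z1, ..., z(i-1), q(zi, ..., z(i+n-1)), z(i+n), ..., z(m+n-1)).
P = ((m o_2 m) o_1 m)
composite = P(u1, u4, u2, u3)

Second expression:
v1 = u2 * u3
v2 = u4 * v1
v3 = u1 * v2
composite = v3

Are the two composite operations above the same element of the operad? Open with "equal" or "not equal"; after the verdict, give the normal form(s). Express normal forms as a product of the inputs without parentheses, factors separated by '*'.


equal; the common form is u1 * u4 * u2 * u3

The first expression, normalized: u1 * u4 * u2 * u3
The second expression, normalized: u1 * u4 * u2 * u3
The forms coincide; equal.


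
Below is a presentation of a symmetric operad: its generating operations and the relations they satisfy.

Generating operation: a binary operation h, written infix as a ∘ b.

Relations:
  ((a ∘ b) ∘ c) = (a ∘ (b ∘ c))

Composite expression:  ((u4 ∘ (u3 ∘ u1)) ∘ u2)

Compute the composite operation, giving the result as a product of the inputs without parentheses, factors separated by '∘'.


u4 ∘ u3 ∘ u1 ∘ u2

The h-tree's shape is irrelevant; the u-reading-order decides.
(u3 ∘ u1) collapses to u3 ∘ u1
(u4 ∘ (u3 ∘ u1)) collapses to u4 ∘ u3 ∘ u1
((u4 ∘ (u3 ∘ u1)) ∘ u2) collapses to u4 ∘ u3 ∘ u1 ∘ u2


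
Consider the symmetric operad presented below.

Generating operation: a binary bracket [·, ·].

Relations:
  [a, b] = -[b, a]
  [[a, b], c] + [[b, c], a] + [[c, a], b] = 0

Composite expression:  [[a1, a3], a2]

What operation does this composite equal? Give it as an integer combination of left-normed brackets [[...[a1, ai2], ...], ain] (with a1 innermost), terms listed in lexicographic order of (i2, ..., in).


In the tensor algebra, words opening a1 carry the a1-anchored form.
Composite bracket: [[a1, a3], a2]
Under [a, b] = ab - ba we get 4 signed associative words (2^2 = 4).
Collect the words opening with a1:
  word a1a3a2 has sign +1, contributing +[[a1, a3], a2]

[[a1, a3], a2]


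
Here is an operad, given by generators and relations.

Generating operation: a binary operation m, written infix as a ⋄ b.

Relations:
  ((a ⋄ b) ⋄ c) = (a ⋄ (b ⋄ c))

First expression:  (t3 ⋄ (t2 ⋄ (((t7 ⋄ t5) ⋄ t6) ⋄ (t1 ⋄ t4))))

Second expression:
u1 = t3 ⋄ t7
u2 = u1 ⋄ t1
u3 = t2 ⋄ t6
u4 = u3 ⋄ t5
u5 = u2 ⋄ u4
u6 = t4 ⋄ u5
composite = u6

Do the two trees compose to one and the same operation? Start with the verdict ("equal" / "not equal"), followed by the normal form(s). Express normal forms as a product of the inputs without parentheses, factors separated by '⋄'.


The first expression, normalized: t3 ⋄ t2 ⋄ t7 ⋄ t5 ⋄ t6 ⋄ t1 ⋄ t4
The second expression, normalized: t4 ⋄ t3 ⋄ t7 ⋄ t1 ⋄ t2 ⋄ t6 ⋄ t5
Different reductions; not equal.

not equal: they reduce to t3 ⋄ t2 ⋄ t7 ⋄ t5 ⋄ t6 ⋄ t1 ⋄ t4 and t4 ⋄ t3 ⋄ t7 ⋄ t1 ⋄ t2 ⋄ t6 ⋄ t5


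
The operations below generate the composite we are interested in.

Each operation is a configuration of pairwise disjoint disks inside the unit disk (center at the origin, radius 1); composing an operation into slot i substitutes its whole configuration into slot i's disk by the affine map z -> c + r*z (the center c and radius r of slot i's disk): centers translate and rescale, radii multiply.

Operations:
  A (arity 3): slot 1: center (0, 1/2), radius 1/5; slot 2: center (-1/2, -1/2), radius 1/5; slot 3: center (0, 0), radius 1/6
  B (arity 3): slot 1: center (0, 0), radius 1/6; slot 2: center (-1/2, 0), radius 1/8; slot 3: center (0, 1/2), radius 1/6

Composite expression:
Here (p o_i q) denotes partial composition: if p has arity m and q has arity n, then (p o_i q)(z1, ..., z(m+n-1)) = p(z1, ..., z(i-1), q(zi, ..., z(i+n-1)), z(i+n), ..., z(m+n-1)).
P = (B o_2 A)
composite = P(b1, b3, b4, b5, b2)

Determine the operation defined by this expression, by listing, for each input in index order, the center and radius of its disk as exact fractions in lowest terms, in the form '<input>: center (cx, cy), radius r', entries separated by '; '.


Below B, radii multiply path by path; the b-disk centers shift.
tracing b1 down its 1-map path: center (0, 0), radius 1/6
tracing b3 down its 2-map path: center (-1/2, 1/16), radius 1/40
tracing b4 down its 2-map path: center (-9/16, -1/16), radius 1/40
tracing b5 down its 2-map path: center (-1/2, 0), radius 1/48
tracing b2 down its 1-map path: center (0, 1/2), radius 1/6

b1: center (0, 0), radius 1/6; b2: center (0, 1/2), radius 1/6; b3: center (-1/2, 1/16), radius 1/40; b4: center (-9/16, -1/16), radius 1/40; b5: center (-1/2, 0), radius 1/48


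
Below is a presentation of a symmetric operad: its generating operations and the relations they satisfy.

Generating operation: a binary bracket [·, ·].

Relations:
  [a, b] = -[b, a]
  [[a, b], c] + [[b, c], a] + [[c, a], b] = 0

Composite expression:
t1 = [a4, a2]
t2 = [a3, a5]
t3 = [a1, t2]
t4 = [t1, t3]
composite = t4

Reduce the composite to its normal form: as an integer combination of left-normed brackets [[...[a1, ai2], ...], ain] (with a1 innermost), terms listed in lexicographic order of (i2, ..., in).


Skip Jacobi rewriting: expand, keep a1-initial words, read off terms.
Composite bracket: [[a4, a2], [a1, [a3, a5]]]
The bracket unfolds into 16 signed words via [a, b] = ab - ba (2^4 = 16).
Words beginning with a1 determine it all:
  from a1a3a5a2a4, sign +1: term +[[[[a1, a3], a5], a2], a4]
  from a1a3a5a4a2, sign -1: term -[[[[a1, a3], a5], a4], a2]
  from a1a5a3a2a4, sign -1: term -[[[[a1, a5], a3], a2], a4]
  from a1a5a3a4a2, sign +1: term +[[[[a1, a5], a3], a4], a2]

[[[[a1, a3], a5], a2], a4] - [[[[a1, a3], a5], a4], a2] - [[[[a1, a5], a3], a2], a4] + [[[[a1, a5], a3], a4], a2]


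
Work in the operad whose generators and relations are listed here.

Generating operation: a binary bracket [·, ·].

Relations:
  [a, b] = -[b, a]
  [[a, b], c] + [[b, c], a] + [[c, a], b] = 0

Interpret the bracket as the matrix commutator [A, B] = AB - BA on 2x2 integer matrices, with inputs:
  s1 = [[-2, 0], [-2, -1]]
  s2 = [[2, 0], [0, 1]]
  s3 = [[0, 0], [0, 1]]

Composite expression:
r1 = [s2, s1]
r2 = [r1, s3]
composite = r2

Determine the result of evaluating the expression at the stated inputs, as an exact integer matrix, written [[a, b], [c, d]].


[[0, 0], [-2, 0]]

[s2, s1] = [[0, 0], [2, 0]]
[[s2, s1], s3] = [[0, 0], [-2, 0]]
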